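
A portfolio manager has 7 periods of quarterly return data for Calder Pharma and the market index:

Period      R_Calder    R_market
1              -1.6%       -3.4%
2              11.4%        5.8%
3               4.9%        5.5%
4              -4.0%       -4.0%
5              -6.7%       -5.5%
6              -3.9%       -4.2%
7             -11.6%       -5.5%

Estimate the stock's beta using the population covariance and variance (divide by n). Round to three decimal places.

1.407

Mean R_i = (-1.6 + 11.4 + 4.9 − 4.0 − 6.7 − 3.9 − 11.6) / 7 = -1.6429%
Mean R_m = (-3.4 + 5.8 + 5.5 − 4.0 − 5.5 − 4.2 − 5.5) / 7 = -1.6143%
Σ(R_i − R̄_i)(R_m − R̄_m) = 212.9757  ⇒  Cov = 212.9757 / 7 = 30.4251
Σ(R_m − R̄_m)² = 151.3486  ⇒  Var(R_m) = 151.3486 / 7 = 21.6212
β = Cov / Var(R_m) = 30.4251 / 21.6212 = 1.4072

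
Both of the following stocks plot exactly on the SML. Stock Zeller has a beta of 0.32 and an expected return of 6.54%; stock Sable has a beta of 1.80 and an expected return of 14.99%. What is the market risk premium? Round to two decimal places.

Both satisfy E(R) = R_f + β·MRP, so the slope of the SML is
MRP = (14.99% − 6.54%) / (1.80 − 0.32) = 8.45% / 1.48 = 5.7095%

5.71%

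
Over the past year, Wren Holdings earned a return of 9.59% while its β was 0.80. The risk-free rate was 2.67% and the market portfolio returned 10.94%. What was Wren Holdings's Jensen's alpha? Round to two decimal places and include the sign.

Market excess return = 10.94% − 2.67% = 8.27%
CAPM benchmark = R_f + β(R_m − R_f) = 2.67% + 0.80 × 8.27% = 9.2860%
α = actual − benchmark = 9.59% − 9.2860% = +0.30%

+0.30%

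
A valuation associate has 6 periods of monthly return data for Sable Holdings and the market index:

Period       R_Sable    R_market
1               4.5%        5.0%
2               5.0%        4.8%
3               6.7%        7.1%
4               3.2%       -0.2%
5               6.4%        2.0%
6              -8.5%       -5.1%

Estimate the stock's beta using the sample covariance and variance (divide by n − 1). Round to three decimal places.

1.130

Mean R_i = (4.5 + 5.0 + 6.7 + 3.2 + 6.4 − 8.5) / 6 = 2.8833%
Mean R_m = (5.0 + 4.8 + 7.1 − 0.2 + 2.0 − 5.1) / 6 = 2.2667%
Σ(R_i − R̄_i)(R_m − R̄_m) = 110.3667  ⇒  Cov = 110.3667 / 5 = 22.0733
Σ(R_m − R̄_m)² = 97.6733  ⇒  Var(R_m) = 97.6733 / 5 = 19.5347
β = Cov / Var(R_m) = 22.0733 / 19.5347 = 1.1300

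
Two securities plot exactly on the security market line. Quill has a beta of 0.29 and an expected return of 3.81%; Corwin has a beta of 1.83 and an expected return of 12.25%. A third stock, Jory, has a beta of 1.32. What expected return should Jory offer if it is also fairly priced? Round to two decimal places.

MRP (SML slope) = (12.25% − 3.81%) / (1.83 − 0.29) = 8.44% / 1.54 = 5.4805%
R_f (intercept) = 3.81% − 0.29 × 5.4805% = 2.2207%
E(R_Jory) = R_f + β × MRP = 2.2207% + 1.32 × 5.4805% = 9.45%

9.45%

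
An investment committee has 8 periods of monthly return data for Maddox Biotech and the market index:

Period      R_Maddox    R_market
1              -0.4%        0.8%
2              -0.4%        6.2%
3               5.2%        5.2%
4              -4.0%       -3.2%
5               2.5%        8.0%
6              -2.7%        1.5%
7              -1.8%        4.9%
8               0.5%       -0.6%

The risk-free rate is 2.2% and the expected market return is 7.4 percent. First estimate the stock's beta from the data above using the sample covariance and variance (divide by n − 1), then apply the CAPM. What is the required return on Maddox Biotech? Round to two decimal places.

Mean R_i = (-0.4 − 0.4 + 5.2 − 4.0 + 2.5 − 2.7 − 1.8 + 0.5) / 8 = -0.1375%
Mean R_m = (0.8 + 6.2 + 5.2 − 3.2 + 8.0 + 1.5 + 4.9 − 0.6) / 8 = 2.8500%
Σ(R_i − R̄_i)(R_m − R̄_m) = 47.0050  ⇒  Cov = 47.0050 / 7 = 6.7150
Σ(R_m − R̄_m)² = 102.0000  ⇒  Var(R_m) = 102.0000 / 7 = 14.5714
β = Cov / Var(R_m) = 6.7150 / 14.5714 = 0.4608
MRP = 7.4% − 2.2% = 5.20%
E(R) = R_f + β × MRP = 2.2% + 0.4608 × 5.2% = 4.60%

4.60%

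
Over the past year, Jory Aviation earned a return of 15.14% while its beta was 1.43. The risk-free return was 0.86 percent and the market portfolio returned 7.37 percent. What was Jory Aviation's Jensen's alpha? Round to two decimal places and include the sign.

+4.97%

Market excess return = 7.37% − 0.86% = 6.51%
CAPM benchmark = R_f + β(R_m − R_f) = 0.86% + 1.43 × 6.51% = 10.1693%
α = actual − benchmark = 15.14% − 10.1693% = +4.97%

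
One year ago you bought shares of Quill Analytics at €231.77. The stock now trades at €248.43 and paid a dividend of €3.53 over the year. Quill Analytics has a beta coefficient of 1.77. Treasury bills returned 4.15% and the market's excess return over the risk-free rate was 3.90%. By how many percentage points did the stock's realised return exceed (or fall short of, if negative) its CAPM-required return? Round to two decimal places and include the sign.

Realised HPR = (P1 + D1 − P0) / P0 = (248.43 + 3.53 − 231.77) / 231.77 = 20.19 / 231.77 = 8.7112%
CAPM required = R_f + β·MRP = 4.15% + 1.77 × 3.90% = 11.0530%
α = realised − required = 8.7112% − 11.0530% = -2.34%

-2.34%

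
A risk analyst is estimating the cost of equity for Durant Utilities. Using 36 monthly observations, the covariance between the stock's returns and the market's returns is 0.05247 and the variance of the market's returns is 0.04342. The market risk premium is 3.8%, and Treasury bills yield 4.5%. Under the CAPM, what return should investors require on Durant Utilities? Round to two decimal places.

9.09%

β = Cov(R_i, R_m) / Var(R_m) = 0.05247 / 0.04342 = 1.2084
E(R) = R_f + β × MRP = 4.5% + 1.2084 × 3.8% = 9.09%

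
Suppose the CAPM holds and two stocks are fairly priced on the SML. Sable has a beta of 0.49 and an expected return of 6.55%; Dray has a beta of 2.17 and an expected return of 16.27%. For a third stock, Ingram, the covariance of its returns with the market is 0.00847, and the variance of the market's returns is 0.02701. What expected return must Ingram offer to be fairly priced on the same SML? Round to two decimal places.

MRP = (16.27% − 6.55%) / (2.17 − 0.49) = 5.7857%
R_f = 6.55% − 0.49 × 5.7857% = 3.7150%
β_Ingram = Cov / Var(R_m) = 0.00847 / 0.02701 = 0.3136
E(R_Ingram) = R_f + β × MRP = 3.7150% + 0.3136 × 5.7857% = 5.53%

5.53%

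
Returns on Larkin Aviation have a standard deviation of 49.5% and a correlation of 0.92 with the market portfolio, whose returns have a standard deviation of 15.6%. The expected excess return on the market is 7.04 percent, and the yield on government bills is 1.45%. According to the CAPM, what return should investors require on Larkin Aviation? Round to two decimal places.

22.00%

β = ρ × σ_i / σ_m = 0.92 × 49.5% / 15.6% = 2.9192
E(R) = 1.45% + 2.9192 × 7.04% = 22.00%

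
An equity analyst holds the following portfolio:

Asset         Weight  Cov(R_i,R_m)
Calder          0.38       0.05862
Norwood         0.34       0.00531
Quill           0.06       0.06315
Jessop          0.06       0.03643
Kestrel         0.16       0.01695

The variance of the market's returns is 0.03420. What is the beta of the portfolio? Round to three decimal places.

0.958

β_Calder = 0.05862 / 0.03420 = 1.7140
β_Norwood = 0.00531 / 0.03420 = 0.1553
β_Quill = 0.06315 / 0.03420 = 1.8465
β_Jessop = 0.03643 / 0.03420 = 1.0652
β_Kestrel = 0.01695 / 0.03420 = 0.4956
β_P = Σ w_i β_i = 0.38×1.7140 + 0.34×0.1553 + 0.06×1.8465 + 0.06×1.0652 + 0.16×0.4956 = 0.9581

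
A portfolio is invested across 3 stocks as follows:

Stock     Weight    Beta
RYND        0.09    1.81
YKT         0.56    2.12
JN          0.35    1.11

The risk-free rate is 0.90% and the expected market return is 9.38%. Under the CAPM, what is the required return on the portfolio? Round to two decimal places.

β_P = Σ w_i β_i = 0.09×1.81 + 0.56×2.12 + 0.35×1.11 = 1.7386
MRP = 9.38% − 0.90% = 8.48%
E(R_P) = R_f + β_P × MRP = 0.90% + 1.7386 × 8.48% = 15.64%

15.64%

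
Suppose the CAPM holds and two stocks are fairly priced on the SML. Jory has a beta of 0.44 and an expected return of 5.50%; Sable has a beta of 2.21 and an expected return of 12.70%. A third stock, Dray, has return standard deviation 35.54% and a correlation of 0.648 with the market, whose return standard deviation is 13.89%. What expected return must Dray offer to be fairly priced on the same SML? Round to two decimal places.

10.45%

MRP = (12.70% − 5.50%) / (2.21 − 0.44) = 4.0678%
R_f = 5.50% − 0.44 × 4.0678% = 3.7102%
β_Dray = ρ·σ_i/σ_m = 0.648 × 35.54 / 13.89 = 1.6580
E(R_Dray) = R_f + β × MRP = 3.7102% + 1.6580 × 4.0678% = 10.45%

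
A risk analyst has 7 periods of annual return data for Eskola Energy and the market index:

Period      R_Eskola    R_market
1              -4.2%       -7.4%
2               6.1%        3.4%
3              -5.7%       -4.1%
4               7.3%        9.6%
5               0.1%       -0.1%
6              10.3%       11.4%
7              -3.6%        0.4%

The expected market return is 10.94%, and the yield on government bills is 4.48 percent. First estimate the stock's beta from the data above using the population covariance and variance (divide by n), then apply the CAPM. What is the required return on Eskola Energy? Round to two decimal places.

10.05%

Mean R_i = (-4.2 + 6.1 − 5.7 + 7.3 + 0.1 + 10.3 − 3.6) / 7 = 1.4714%
Mean R_m = (-7.4 + 3.4 − 4.1 + 9.6 − 0.1 + 11.4 + 0.4) / 7 = 1.8857%
Σ(R_i − R̄_i)(R_m − R̄_m) = 241.8171  ⇒  Cov = 241.8171 / 7 = 34.5453
Σ(R_m − R̄_m)² = 280.5286  ⇒  Var(R_m) = 280.5286 / 7 = 40.0755
β = Cov / Var(R_m) = 34.5453 / 40.0755 = 0.8620
MRP = 10.94% − 4.48% = 6.46%
E(R) = R_f + β × MRP = 4.48% + 0.8620 × 6.46% = 10.05%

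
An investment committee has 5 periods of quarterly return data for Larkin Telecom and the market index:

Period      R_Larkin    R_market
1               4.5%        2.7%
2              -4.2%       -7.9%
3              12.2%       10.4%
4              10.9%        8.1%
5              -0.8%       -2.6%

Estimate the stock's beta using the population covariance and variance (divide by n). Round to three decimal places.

Mean R_i = (4.5 − 4.2 + 12.2 + 10.9 − 0.8) / 5 = 4.5200%
Mean R_m = (2.7 − 7.9 + 10.4 + 8.1 − 2.6) / 5 = 2.1400%
Σ(R_i − R̄_i)(R_m − R̄_m) = 214.2160  ⇒  Cov = 214.2160 / 5 = 42.8432
Σ(R_m − R̄_m)² = 227.3320  ⇒  Var(R_m) = 227.3320 / 5 = 45.4664
β = Cov / Var(R_m) = 42.8432 / 45.4664 = 0.9423

0.942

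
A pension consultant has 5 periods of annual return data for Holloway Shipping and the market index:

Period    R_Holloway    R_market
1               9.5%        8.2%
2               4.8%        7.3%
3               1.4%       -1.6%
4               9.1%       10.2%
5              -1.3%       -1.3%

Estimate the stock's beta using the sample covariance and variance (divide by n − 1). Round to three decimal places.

0.785

Mean R_i = (9.5 + 4.8 + 1.4 + 9.1 − 1.3) / 5 = 4.7000%
Mean R_m = (8.2 + 7.3 − 1.6 + 10.2 − 1.3) / 5 = 4.5600%
Σ(R_i − R̄_i)(R_m − R̄_m) = 98.0500  ⇒  Cov = 98.0500 / 4 = 24.5125
Σ(R_m − R̄_m)² = 124.8520  ⇒  Var(R_m) = 124.8520 / 4 = 31.2130
β = Cov / Var(R_m) = 24.5125 / 31.2130 = 0.7853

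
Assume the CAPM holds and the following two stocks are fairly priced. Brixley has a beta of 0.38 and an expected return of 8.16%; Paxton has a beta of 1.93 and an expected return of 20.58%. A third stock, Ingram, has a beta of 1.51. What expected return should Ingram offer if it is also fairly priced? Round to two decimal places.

MRP (SML slope) = (20.58% − 8.16%) / (1.93 − 0.38) = 12.42% / 1.55 = 8.0129%
R_f (intercept) = 8.16% − 0.38 × 8.0129% = 5.1151%
E(R_Ingram) = R_f + β × MRP = 5.1151% + 1.51 × 8.0129% = 17.21%

17.21%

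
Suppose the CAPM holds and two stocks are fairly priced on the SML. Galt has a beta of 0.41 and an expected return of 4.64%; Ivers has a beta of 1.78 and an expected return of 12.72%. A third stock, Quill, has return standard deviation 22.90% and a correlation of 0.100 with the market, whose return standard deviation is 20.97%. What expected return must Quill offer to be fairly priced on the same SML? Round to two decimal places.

2.87%

MRP = (12.72% − 4.64%) / (1.78 − 0.41) = 5.8978%
R_f = 4.64% − 0.41 × 5.8978% = 2.2219%
β_Quill = ρ·σ_i/σ_m = 0.100 × 22.90 / 20.97 = 0.1092
E(R_Quill) = R_f + β × MRP = 2.2219% + 0.1092 × 5.8978% = 2.87%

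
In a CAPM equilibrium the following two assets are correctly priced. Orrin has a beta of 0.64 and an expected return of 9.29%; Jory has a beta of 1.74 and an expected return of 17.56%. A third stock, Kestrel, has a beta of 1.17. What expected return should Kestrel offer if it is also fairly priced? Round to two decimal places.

MRP (SML slope) = (17.56% − 9.29%) / (1.74 − 0.64) = 8.27% / 1.10 = 7.5182%
R_f (intercept) = 9.29% − 0.64 × 7.5182% = 4.4784%
E(R_Kestrel) = R_f + β × MRP = 4.4784% + 1.17 × 7.5182% = 13.27%

13.27%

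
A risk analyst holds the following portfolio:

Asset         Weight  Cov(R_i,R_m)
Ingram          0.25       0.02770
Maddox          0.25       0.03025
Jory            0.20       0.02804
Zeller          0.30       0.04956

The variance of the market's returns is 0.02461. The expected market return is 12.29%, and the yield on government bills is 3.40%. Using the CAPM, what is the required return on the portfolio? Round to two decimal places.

16.03%

β_Ingram = 0.02770 / 0.02461 = 1.1256
β_Maddox = 0.03025 / 0.02461 = 1.2292
β_Jory = 0.02804 / 0.02461 = 1.1394
β_Zeller = 0.04956 / 0.02461 = 2.0138
β_P = Σ w_i β_i = 0.25×1.1256 + 0.25×1.2292 + 0.20×1.1394 + 0.30×2.0138 = 1.4207
MRP = 12.29% − 3.40% = 8.89%
E(R_P) = R_f + β_P × MRP = 3.40% + 1.4207 × 8.89% = 16.03%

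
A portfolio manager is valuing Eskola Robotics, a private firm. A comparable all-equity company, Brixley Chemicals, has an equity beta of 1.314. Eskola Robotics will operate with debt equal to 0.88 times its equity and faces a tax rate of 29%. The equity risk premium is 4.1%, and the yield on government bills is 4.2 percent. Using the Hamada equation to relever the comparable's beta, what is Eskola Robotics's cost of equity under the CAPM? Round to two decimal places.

β_L = β_U × [1 + (1 − t)(D/E)] = 1.314 × [1 + (1 − 0.29) × 0.88]
    = 1.314 × [1 + 0.71 × 0.88] = 1.314 × 1.6248 = 2.1350
E(R) = R_f + β_L × MRP = 4.2% + 2.1350 × 4.1% = 12.95%

12.95%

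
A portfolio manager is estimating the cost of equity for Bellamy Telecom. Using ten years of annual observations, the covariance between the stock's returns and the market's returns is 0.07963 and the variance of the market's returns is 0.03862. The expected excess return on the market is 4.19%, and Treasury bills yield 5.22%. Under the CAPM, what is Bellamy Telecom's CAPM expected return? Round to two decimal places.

β = Cov(R_i, R_m) / Var(R_m) = 0.07963 / 0.03862 = 2.0619
E(R) = R_f + β × MRP = 5.22% + 2.0619 × 4.19% = 13.86%

13.86%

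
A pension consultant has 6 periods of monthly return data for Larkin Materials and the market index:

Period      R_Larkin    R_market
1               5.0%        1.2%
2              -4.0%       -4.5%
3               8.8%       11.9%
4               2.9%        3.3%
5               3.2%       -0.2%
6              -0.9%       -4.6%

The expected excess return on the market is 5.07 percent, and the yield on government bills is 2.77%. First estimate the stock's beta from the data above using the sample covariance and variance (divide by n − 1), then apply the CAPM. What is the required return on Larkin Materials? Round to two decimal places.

6.13%

Mean R_i = (5.0 − 4.0 + 8.8 + 2.9 + 3.2 − 0.9) / 6 = 2.5000%
Mean R_m = (1.2 − 4.5 + 11.9 + 3.3 − 0.2 − 4.6) / 6 = 1.1833%
Σ(R_i − R̄_i)(R_m − R̄_m) = 124.0400  ⇒  Cov = 124.0400 / 5 = 24.8080
Σ(R_m − R̄_m)² = 186.9883  ⇒  Var(R_m) = 186.9883 / 5 = 37.3977
β = Cov / Var(R_m) = 24.8080 / 37.3977 = 0.6634
E(R) = R_f + β × MRP = 2.77% + 0.6634 × 5.07% = 6.13%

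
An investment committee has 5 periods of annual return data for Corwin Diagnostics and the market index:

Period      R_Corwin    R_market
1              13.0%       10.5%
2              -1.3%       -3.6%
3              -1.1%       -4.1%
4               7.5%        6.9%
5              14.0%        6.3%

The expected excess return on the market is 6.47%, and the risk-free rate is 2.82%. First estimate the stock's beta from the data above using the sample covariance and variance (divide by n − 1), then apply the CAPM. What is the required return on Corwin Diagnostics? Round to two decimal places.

Mean R_i = (13.0 − 1.3 − 1.1 + 7.5 + 14.0) / 5 = 6.4200%
Mean R_m = (10.5 − 3.6 − 4.1 + 6.9 + 6.3) / 5 = 3.2000%
Σ(R_i − R̄_i)(R_m − R̄_m) = 182.9200  ⇒  Cov = 182.9200 / 4 = 45.7300
Σ(R_m − R̄_m)² = 176.1200  ⇒  Var(R_m) = 176.1200 / 4 = 44.0300
β = Cov / Var(R_m) = 45.7300 / 44.0300 = 1.0386
E(R) = R_f + β × MRP = 2.82% + 1.0386 × 6.47% = 9.54%

9.54%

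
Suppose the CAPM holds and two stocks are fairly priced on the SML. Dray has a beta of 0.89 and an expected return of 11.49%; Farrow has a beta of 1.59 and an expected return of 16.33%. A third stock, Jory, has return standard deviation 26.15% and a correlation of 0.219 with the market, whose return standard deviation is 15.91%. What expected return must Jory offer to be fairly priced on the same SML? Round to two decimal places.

MRP = (16.33% − 11.49%) / (1.59 − 0.89) = 6.9143%
R_f = 11.49% − 0.89 × 6.9143% = 5.3363%
β_Jory = ρ·σ_i/σ_m = 0.219 × 26.15 / 15.91 = 0.3600
E(R_Jory) = R_f + β × MRP = 5.3363% + 0.3600 × 6.9143% = 7.83%

7.83%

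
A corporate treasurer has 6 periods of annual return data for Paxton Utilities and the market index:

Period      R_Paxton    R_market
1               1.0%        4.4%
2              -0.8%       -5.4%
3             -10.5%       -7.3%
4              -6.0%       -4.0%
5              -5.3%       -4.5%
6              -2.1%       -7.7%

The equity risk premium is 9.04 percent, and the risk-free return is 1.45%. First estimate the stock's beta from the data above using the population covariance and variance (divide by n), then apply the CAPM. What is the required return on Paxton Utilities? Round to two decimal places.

Mean R_i = (1.0 − 0.8 − 10.5 − 6.0 − 5.3 − 2.1) / 6 = -3.9500%
Mean R_m = (4.4 − 5.4 − 7.3 − 4.0 − 4.5 − 7.7) / 6 = -4.0833%
Σ(R_i − R̄_i)(R_m − R̄_m) = 52.6150  ⇒  Cov = 52.6150 / 6 = 8.7692
Σ(R_m − R̄_m)² = 97.3083  ⇒  Var(R_m) = 97.3083 / 6 = 16.2181
β = Cov / Var(R_m) = 8.7692 / 16.2181 = 0.5407
E(R) = R_f + β × MRP = 1.45% + 0.5407 × 9.04% = 6.34%

6.34%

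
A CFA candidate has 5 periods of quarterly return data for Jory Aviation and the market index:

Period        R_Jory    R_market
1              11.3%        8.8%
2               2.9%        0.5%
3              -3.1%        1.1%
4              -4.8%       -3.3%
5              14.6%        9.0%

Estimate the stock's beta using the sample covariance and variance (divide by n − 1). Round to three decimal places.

Mean R_i = (11.3 + 2.9 − 3.1 − 4.8 + 14.6) / 5 = 4.1800%
Mean R_m = (8.8 + 0.5 + 1.1 − 3.3 + 9.0) / 5 = 3.2200%
Σ(R_i − R̄_i)(R_m − R̄_m) = 177.4220  ⇒  Cov = 177.4220 / 4 = 44.3555
Σ(R_m − R̄_m)² = 118.9480  ⇒  Var(R_m) = 118.9480 / 4 = 29.7370
β = Cov / Var(R_m) = 44.3555 / 29.7370 = 1.4916

1.492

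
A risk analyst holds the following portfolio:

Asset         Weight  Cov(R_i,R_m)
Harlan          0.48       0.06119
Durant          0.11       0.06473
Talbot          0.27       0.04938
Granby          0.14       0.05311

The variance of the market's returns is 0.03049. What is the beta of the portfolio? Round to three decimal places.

β_Harlan = 0.06119 / 0.03049 = 2.0069
β_Durant = 0.06473 / 0.03049 = 2.1230
β_Talbot = 0.04938 / 0.03049 = 1.6195
β_Granby = 0.05311 / 0.03049 = 1.7419
β_P = Σ w_i β_i = 0.48×2.0069 + 0.11×2.1230 + 0.27×1.6195 + 0.14×1.7419 = 1.8780

1.878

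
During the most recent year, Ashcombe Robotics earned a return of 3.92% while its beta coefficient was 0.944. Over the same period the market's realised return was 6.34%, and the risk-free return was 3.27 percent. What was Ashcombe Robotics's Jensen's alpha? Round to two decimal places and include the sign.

-2.25%

Market excess return = 6.34% − 3.27% = 3.07%
CAPM benchmark = R_f + β(R_m − R_f) = 3.27% + 0.944 × 3.07% = 6.16808%
α = actual − benchmark = 3.92% − 6.16808% = -2.25%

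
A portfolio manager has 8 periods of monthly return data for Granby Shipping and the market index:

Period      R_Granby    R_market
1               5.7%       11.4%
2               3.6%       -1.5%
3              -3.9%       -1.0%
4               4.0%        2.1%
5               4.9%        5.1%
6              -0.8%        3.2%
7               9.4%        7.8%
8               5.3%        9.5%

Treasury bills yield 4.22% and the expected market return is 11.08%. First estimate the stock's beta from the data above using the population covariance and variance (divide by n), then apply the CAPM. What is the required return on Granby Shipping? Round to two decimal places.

Mean R_i = (5.7 + 3.6 − 3.9 + 4.0 + 4.9 − 0.8 + 9.4 + 5.3) / 8 = 3.5250%
Mean R_m = (11.4 − 1.5 − 1.0 + 2.1 + 5.1 + 3.2 + 7.8 + 9.5) / 8 = 4.5750%
Σ(R_i − R̄_i)(R_m − R̄_m) = 88.9650  ⇒  Cov = 88.9650 / 8 = 11.1206
Σ(R_m − R̄_m)² = 157.5150  ⇒  Var(R_m) = 157.5150 / 8 = 19.6894
β = Cov / Var(R_m) = 11.1206 / 19.6894 = 0.5648
MRP = 11.08% − 4.22% = 6.86%
E(R) = R_f + β × MRP = 4.22% + 0.5648 × 6.86% = 8.09%

8.09%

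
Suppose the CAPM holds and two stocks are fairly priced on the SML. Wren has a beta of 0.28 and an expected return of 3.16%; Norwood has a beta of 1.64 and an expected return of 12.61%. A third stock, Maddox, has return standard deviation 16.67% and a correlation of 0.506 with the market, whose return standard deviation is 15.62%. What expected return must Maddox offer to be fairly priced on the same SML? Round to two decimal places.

MRP = (12.61% − 3.16%) / (1.64 − 0.28) = 6.9485%
R_f = 3.16% − 0.28 × 6.9485% = 1.2144%
β_Maddox = ρ·σ_i/σ_m = 0.506 × 16.67 / 15.62 = 0.5400
E(R_Maddox) = R_f + β × MRP = 1.2144% + 0.5400 × 6.9485% = 4.97%

4.97%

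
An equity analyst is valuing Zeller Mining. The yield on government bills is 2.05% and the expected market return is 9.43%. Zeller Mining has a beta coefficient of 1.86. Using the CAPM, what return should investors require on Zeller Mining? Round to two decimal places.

Market risk premium = E(R_m) − R_f = 9.43% − 2.05% = 7.38%
E(R) = R_f + β × MRP = 2.05% + 1.86 × 7.38% = 15.78%

15.78%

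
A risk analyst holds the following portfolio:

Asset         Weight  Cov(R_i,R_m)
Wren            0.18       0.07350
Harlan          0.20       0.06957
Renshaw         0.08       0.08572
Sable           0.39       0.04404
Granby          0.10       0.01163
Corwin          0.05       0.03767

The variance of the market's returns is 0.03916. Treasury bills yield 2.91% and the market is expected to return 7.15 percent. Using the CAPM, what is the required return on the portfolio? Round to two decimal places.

8.78%

β_Wren = 0.07350 / 0.03916 = 1.8769
β_Harlan = 0.06957 / 0.03916 = 1.7766
β_Renshaw = 0.08572 / 0.03916 = 2.1890
β_Sable = 0.04404 / 0.03916 = 1.1246
β_Granby = 0.01163 / 0.03916 = 0.2970
β_Corwin = 0.03767 / 0.03916 = 0.9620
β_P = Σ w_i β_i = 0.18×1.8769 + 0.20×1.7766 + 0.08×2.1890 + 0.39×1.1246 + 0.10×0.2970 + 0.05×0.9620 = 1.3847
MRP = 7.15% − 2.91% = 4.24%
E(R_P) = R_f + β_P × MRP = 2.91% + 1.3847 × 4.24% = 8.78%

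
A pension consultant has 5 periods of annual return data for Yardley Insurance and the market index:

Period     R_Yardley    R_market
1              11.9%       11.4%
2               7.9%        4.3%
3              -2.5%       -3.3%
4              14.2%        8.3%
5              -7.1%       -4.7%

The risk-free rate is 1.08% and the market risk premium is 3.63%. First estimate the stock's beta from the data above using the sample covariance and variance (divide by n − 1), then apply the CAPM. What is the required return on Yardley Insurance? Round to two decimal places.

5.66%

Mean R_i = (11.9 + 7.9 − 2.5 + 14.2 − 7.1) / 5 = 4.8800%
Mean R_m = (11.4 + 4.3 − 3.3 + 8.3 − 4.7) / 5 = 3.2000%
Σ(R_i − R̄_i)(R_m − R̄_m) = 251.0300  ⇒  Cov = 251.0300 / 4 = 62.7575
Σ(R_m − R̄_m)² = 199.1200  ⇒  Var(R_m) = 199.1200 / 4 = 49.7800
β = Cov / Var(R_m) = 62.7575 / 49.7800 = 1.2607
E(R) = R_f + β × MRP = 1.08% + 1.2607 × 3.63% = 5.66%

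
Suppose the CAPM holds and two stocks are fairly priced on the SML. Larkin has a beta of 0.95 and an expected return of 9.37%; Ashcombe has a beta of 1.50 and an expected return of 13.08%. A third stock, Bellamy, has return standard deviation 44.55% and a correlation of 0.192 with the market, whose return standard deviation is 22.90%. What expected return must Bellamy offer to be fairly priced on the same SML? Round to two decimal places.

MRP = (13.08% − 9.37%) / (1.50 − 0.95) = 6.7455%
R_f = 9.37% − 0.95 × 6.7455% = 2.9618%
β_Bellamy = ρ·σ_i/σ_m = 0.192 × 44.55 / 22.90 = 0.3735
E(R_Bellamy) = R_f + β × MRP = 2.9618% + 0.3735 × 6.7455% = 5.48%

5.48%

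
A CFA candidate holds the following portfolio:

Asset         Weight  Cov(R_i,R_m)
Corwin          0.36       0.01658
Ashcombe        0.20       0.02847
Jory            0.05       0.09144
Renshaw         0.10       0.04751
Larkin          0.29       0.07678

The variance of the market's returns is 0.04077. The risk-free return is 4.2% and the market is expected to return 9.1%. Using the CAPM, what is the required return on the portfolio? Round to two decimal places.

9.40%

β_Corwin = 0.01658 / 0.04077 = 0.4067
β_Ashcombe = 0.02847 / 0.04077 = 0.6983
β_Jory = 0.09144 / 0.04077 = 2.2428
β_Renshaw = 0.04751 / 0.04077 = 1.1653
β_Larkin = 0.07678 / 0.04077 = 1.8832
β_P = Σ w_i β_i = 0.36×0.4067 + 0.20×0.6983 + 0.05×2.2428 + 0.10×1.1653 + 0.29×1.8832 = 1.0609
MRP = 9.1% − 4.2% = 4.90%
E(R_P) = R_f + β_P × MRP = 4.2% + 1.0609 × 4.9% = 9.40%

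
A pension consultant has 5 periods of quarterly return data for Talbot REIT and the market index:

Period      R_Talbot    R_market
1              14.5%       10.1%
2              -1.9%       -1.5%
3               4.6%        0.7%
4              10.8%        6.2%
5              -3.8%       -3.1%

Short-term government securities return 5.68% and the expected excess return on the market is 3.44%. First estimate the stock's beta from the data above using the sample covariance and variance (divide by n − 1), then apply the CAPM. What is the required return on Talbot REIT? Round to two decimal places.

Mean R_i = (14.5 − 1.9 + 4.6 + 10.8 − 3.8) / 5 = 4.8400%
Mean R_m = (10.1 − 1.5 + 0.7 + 6.2 − 3.1) / 5 = 2.4800%
Σ(R_i − R̄_i)(R_m − R̄_m) = 171.2440  ⇒  Cov = 171.2440 / 4 = 42.8110
Σ(R_m − R̄_m)² = 122.0480  ⇒  Var(R_m) = 122.0480 / 4 = 30.5120
β = Cov / Var(R_m) = 42.8110 / 30.5120 = 1.4031
E(R) = R_f + β × MRP = 5.68% + 1.4031 × 3.44% = 10.51%

10.51%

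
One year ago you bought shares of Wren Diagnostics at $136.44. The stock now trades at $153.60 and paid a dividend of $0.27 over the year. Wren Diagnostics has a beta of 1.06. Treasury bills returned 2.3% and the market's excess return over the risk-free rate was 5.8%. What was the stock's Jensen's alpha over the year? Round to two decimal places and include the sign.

+4.33%

Realised HPR = (P1 + D1 − P0) / P0 = (153.60 + 0.27 − 136.44) / 136.44 = 17.43 / 136.44 = 12.7748%
CAPM required = R_f + β·MRP = 2.3% + 1.06 × 5.8% = 8.4480%
α = realised − required = 12.7748% − 8.4480% = +4.33%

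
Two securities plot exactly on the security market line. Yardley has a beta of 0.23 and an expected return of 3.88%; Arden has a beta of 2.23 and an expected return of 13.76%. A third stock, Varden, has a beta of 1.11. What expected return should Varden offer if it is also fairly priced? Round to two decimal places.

MRP (SML slope) = (13.76% − 3.88%) / (2.23 − 0.23) = 9.88% / 2.00 = 4.9400%
R_f (intercept) = 3.88% − 0.23 × 4.9400% = 2.7438%
E(R_Varden) = R_f + β × MRP = 2.7438% + 1.11 × 4.9400% = 8.23%

8.23%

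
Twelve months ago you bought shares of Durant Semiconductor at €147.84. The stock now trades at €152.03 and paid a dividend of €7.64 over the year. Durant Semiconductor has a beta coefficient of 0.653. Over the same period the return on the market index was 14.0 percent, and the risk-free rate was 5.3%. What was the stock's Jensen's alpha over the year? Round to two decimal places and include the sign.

-2.98%

Realised HPR = (P1 + D1 − P0) / P0 = (152.03 + 7.64 − 147.84) / 147.84 = 11.83 / 147.84 = 8.0019%
MRP = 14.0% − 5.3% = 8.70%
CAPM required = R_f + β·MRP = 5.3% + 0.653 × 8.7% = 10.9811%
α = realised − required = 8.0019% − 10.9811% = -2.98%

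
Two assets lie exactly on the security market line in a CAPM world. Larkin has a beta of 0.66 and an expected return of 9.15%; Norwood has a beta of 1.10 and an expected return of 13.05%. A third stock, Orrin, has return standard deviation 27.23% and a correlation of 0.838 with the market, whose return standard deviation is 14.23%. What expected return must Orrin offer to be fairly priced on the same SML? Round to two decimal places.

MRP = (13.05% − 9.15%) / (1.10 − 0.66) = 8.8636%
R_f = 9.15% − 0.66 × 8.8636% = 3.3000%
β_Orrin = ρ·σ_i/σ_m = 0.838 × 27.23 / 14.23 = 1.6036
E(R_Orrin) = R_f + β × MRP = 3.3000% + 1.6036 × 8.8636% = 17.51%

17.51%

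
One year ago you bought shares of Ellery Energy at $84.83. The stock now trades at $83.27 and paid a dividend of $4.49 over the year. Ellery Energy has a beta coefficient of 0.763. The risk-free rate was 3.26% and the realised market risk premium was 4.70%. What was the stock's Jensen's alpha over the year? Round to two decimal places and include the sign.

Realised HPR = (P1 + D1 − P0) / P0 = (83.27 + 4.49 − 84.83) / 84.83 = 2.93 / 84.83 = 3.4540%
CAPM required = R_f + β·MRP = 3.26% + 0.763 × 4.70% = 6.84610%
α = realised − required = 3.4540% − 6.84610% = -3.39%

-3.39%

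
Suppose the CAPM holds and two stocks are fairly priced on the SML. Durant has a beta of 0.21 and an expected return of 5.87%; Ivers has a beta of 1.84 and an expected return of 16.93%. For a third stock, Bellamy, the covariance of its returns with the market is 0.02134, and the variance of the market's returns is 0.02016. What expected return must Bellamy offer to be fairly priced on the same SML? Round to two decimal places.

MRP = (16.93% − 5.87%) / (1.84 − 0.21) = 6.7853%
R_f = 5.87% − 0.21 × 6.7853% = 4.4451%
β_Bellamy = Cov / Var(R_m) = 0.02134 / 0.02016 = 1.0585
E(R_Bellamy) = R_f + β × MRP = 4.4451% + 1.0585 × 6.7853% = 11.63%

11.63%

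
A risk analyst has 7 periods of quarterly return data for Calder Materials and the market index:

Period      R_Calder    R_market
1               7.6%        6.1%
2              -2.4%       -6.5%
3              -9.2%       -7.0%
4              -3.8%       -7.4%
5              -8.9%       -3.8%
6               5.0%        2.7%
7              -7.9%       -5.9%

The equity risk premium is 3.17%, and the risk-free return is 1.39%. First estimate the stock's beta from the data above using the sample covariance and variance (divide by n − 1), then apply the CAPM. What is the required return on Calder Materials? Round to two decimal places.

Mean R_i = (7.6 − 2.4 − 9.2 − 3.8 − 8.9 + 5.0 − 7.9) / 7 = -2.8000%
Mean R_m = (6.1 − 6.5 − 7.0 − 7.4 − 3.8 + 2.7 − 5.9) / 7 = -3.1143%
Σ(R_i − R̄_i)(R_m − R̄_m) = 187.3700  ⇒  Cov = 187.3700 / 6 = 31.2283
Σ(R_m − R̄_m)² = 171.8686  ⇒  Var(R_m) = 171.8686 / 6 = 28.6448
β = Cov / Var(R_m) = 31.2283 / 28.6448 = 1.0902
E(R) = R_f + β × MRP = 1.39% + 1.0902 × 3.17% = 4.85%

4.85%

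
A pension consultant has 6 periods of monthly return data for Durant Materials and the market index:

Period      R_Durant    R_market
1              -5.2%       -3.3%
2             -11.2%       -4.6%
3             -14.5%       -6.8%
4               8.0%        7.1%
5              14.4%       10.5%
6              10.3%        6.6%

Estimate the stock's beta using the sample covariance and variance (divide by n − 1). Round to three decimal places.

Mean R_i = (-5.2 − 11.2 − 14.5 + 8.0 + 14.4 + 10.3) / 6 = 0.3000%
Mean R_m = (-3.3 − 4.6 − 6.8 + 7.1 + 10.5 + 6.6) / 6 = 1.5833%
Σ(R_i − R̄_i)(R_m − R̄_m) = 440.4100  ⇒  Cov = 440.4100 / 5 = 88.0820
Σ(R_m − R̄_m)² = 267.4683  ⇒  Var(R_m) = 267.4683 / 5 = 53.4937
β = Cov / Var(R_m) = 88.0820 / 53.4937 = 1.6466

1.647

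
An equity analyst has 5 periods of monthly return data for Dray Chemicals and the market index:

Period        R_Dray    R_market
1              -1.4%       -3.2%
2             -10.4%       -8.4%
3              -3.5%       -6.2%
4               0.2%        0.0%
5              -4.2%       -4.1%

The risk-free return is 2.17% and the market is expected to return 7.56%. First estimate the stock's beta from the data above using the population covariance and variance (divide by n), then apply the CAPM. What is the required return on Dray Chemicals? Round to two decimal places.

8.38%

Mean R_i = (-1.4 − 10.4 − 3.5 + 0.2 − 4.2) / 5 = -3.8600%
Mean R_m = (-3.2 − 8.4 − 6.2 + 0.0 − 4.1) / 5 = -4.3800%
Σ(R_i − R̄_i)(R_m − R̄_m) = 46.2260  ⇒  Cov = 46.2260 / 5 = 9.2452
Σ(R_m − R̄_m)² = 40.1280  ⇒  Var(R_m) = 40.1280 / 5 = 8.0256
β = Cov / Var(R_m) = 9.2452 / 8.0256 = 1.1520
MRP = 7.56% − 2.17% = 5.39%
E(R) = R_f + β × MRP = 2.17% + 1.1520 × 5.39% = 8.38%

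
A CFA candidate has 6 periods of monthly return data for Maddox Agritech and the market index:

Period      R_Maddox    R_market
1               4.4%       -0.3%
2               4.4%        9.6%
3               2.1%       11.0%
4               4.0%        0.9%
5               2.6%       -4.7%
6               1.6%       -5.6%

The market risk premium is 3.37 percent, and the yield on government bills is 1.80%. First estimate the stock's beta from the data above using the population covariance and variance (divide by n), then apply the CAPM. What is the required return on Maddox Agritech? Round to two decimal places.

Mean R_i = (4.4 + 4.4 + 2.1 + 4.0 + 2.6 + 1.6) / 6 = 3.1833%
Mean R_m = (-0.3 + 9.6 + 11.0 + 0.9 − 4.7 − 5.6) / 6 = 1.8167%
Σ(R_i − R̄_i)(R_m − R̄_m) = 11.7417  ⇒  Cov = 11.7417 / 6 = 1.9570
Σ(R_m − R̄_m)² = 247.7083  ⇒  Var(R_m) = 247.7083 / 6 = 41.2847
β = Cov / Var(R_m) = 1.9570 / 41.2847 = 0.0474
E(R) = R_f + β × MRP = 1.80% + 0.0474 × 3.37% = 1.96%

1.96%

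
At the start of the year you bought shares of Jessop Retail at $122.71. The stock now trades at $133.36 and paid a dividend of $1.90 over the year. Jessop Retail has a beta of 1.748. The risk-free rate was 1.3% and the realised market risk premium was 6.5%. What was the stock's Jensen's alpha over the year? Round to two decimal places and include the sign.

-2.43%

Realised HPR = (P1 + D1 − P0) / P0 = (133.36 + 1.90 − 122.71) / 122.71 = 12.55 / 122.71 = 10.2274%
CAPM required = R_f + β·MRP = 1.3% + 1.748 × 6.5% = 12.6620%
α = realised − required = 10.2274% − 12.6620% = -2.43%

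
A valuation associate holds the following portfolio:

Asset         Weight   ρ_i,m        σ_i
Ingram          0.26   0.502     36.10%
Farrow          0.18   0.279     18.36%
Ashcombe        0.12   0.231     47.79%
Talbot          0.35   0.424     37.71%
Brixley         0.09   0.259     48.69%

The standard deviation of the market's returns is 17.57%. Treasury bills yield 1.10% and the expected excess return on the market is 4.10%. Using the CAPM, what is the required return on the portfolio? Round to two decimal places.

4.29%

β_Ingram = 0.502 × 36.10% / 17.57% = 1.0314
β_Farrow = 0.279 × 18.36% / 17.57% = 0.2915
β_Ashcombe = 0.231 × 47.79% / 17.57% = 0.6283
β_Talbot = 0.424 × 37.71% / 17.57% = 0.9100
β_Brixley = 0.259 × 48.69% / 17.57% = 0.7177
β_P = Σ w_i β_i = 0.26×1.0314 + 0.18×0.2915 + 0.12×0.6283 + 0.35×0.9100 + 0.09×0.7177 = 0.7791
E(R_P) = R_f + β_P × MRP = 1.10% + 0.7791 × 4.10% = 4.29%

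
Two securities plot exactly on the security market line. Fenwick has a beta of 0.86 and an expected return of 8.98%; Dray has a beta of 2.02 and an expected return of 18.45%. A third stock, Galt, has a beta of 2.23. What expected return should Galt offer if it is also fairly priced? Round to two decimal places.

20.16%

MRP (SML slope) = (18.45% − 8.98%) / (2.02 − 0.86) = 9.47% / 1.16 = 8.1638%
R_f (intercept) = 8.98% − 0.86 × 8.1638% = 1.9591%
E(R_Galt) = R_f + β × MRP = 1.9591% + 2.23 × 8.1638% = 20.16%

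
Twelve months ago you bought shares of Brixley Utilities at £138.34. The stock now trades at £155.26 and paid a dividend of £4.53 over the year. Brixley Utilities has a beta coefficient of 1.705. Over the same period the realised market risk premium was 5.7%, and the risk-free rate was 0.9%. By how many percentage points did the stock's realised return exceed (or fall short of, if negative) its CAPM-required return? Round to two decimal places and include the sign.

+4.89%

Realised HPR = (P1 + D1 − P0) / P0 = (155.26 + 4.53 − 138.34) / 138.34 = 21.45 / 138.34 = 15.5053%
CAPM required = R_f + β·MRP = 0.9% + 1.705 × 5.7% = 10.6185%
α = realised − required = 15.5053% − 10.6185% = +4.89%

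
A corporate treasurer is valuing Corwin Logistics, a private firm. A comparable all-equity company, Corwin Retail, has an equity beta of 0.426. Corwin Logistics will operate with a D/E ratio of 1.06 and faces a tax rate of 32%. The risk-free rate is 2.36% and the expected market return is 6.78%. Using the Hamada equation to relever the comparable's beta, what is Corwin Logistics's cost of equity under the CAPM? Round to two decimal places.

β_L = β_U × [1 + (1 − t)(D/E)] = 0.426 × [1 + (1 − 0.32) × 1.06]
    = 0.426 × [1 + 0.68 × 1.06] = 0.426 × 1.7208 = 0.7331
MRP = 6.78% − 2.36% = 4.42%
E(R) = R_f + β_L × MRP = 2.36% + 0.7331 × 4.42% = 5.60%

5.60%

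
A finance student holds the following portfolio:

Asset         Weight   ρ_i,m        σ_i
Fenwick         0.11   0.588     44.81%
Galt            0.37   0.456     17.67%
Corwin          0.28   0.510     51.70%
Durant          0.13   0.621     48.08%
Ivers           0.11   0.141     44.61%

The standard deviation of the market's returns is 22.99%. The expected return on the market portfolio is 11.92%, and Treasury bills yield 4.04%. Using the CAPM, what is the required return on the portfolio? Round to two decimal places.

β_Fenwick = 0.588 × 44.81% / 22.99% = 1.1461
β_Galt = 0.456 × 17.67% / 22.99% = 0.3505
β_Corwin = 0.510 × 51.70% / 22.99% = 1.1469
β_Durant = 0.621 × 48.08% / 22.99% = 1.2987
β_Ivers = 0.141 × 44.61% / 22.99% = 0.2736
β_P = Σ w_i β_i = 0.11×1.1461 + 0.37×0.3505 + 0.28×1.1469 + 0.13×1.2987 + 0.11×0.2736 = 0.7758
MRP = 11.92% − 4.04% = 7.88%
E(R_P) = R_f + β_P × MRP = 4.04% + 0.7758 × 7.88% = 10.15%

10.15%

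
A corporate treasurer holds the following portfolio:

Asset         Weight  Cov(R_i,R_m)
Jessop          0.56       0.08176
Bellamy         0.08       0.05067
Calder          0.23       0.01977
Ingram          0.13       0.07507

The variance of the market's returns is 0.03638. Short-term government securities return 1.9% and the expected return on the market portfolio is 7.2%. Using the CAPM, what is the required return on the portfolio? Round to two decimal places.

β_Jessop = 0.08176 / 0.03638 = 2.2474
β_Bellamy = 0.05067 / 0.03638 = 1.3928
β_Calder = 0.01977 / 0.03638 = 0.5434
β_Ingram = 0.07507 / 0.03638 = 2.0635
β_P = Σ w_i β_i = 0.56×2.2474 + 0.08×1.3928 + 0.23×0.5434 + 0.13×2.0635 = 1.7632
MRP = 7.2% − 1.9% = 5.30%
E(R_P) = R_f + β_P × MRP = 1.9% + 1.7632 × 5.3% = 11.24%

11.24%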